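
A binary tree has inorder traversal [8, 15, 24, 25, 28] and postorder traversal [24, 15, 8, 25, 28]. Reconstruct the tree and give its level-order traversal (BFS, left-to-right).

Inorder:   [8, 15, 24, 25, 28]
Postorder: [24, 15, 8, 25, 28]
Algorithm: postorder visits root last, so walk postorder right-to-left;
each value is the root of the current inorder slice — split it at that
value, recurse on the right subtree first, then the left.
Recursive splits:
  root=28; inorder splits into left=[8, 15, 24, 25], right=[]
  root=25; inorder splits into left=[8, 15, 24], right=[]
  root=8; inorder splits into left=[], right=[15, 24]
  root=15; inorder splits into left=[], right=[24]
  root=24; inorder splits into left=[], right=[]
Reconstructed level-order: [28, 25, 8, 15, 24]


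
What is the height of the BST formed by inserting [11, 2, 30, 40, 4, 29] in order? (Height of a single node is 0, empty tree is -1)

Insertion order: [11, 2, 30, 40, 4, 29]
Tree (level-order array): [11, 2, 30, None, 4, 29, 40]
Compute height bottom-up (empty subtree = -1):
  height(4) = 1 + max(-1, -1) = 0
  height(2) = 1 + max(-1, 0) = 1
  height(29) = 1 + max(-1, -1) = 0
  height(40) = 1 + max(-1, -1) = 0
  height(30) = 1 + max(0, 0) = 1
  height(11) = 1 + max(1, 1) = 2
Height = 2


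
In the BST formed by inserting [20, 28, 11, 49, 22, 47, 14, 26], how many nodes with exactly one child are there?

Tree built from: [20, 28, 11, 49, 22, 47, 14, 26]
Tree (level-order array): [20, 11, 28, None, 14, 22, 49, None, None, None, 26, 47]
Rule: These are nodes with exactly 1 non-null child.
Per-node child counts:
  node 20: 2 child(ren)
  node 11: 1 child(ren)
  node 14: 0 child(ren)
  node 28: 2 child(ren)
  node 22: 1 child(ren)
  node 26: 0 child(ren)
  node 49: 1 child(ren)
  node 47: 0 child(ren)
Matching nodes: [11, 22, 49]
Count of nodes with exactly one child: 3


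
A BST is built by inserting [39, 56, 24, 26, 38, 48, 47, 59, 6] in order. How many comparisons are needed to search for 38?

Search path for 38: 39 -> 24 -> 26 -> 38
Found: True
Comparisons: 4


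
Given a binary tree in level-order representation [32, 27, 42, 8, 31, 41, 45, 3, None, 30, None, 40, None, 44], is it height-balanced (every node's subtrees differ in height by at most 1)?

Tree (level-order array): [32, 27, 42, 8, 31, 41, 45, 3, None, 30, None, 40, None, 44]
Definition: a tree is height-balanced if, at every node, |h(left) - h(right)| <= 1 (empty subtree has height -1).
Bottom-up per-node check:
  node 3: h_left=-1, h_right=-1, diff=0 [OK], height=0
  node 8: h_left=0, h_right=-1, diff=1 [OK], height=1
  node 30: h_left=-1, h_right=-1, diff=0 [OK], height=0
  node 31: h_left=0, h_right=-1, diff=1 [OK], height=1
  node 27: h_left=1, h_right=1, diff=0 [OK], height=2
  node 40: h_left=-1, h_right=-1, diff=0 [OK], height=0
  node 41: h_left=0, h_right=-1, diff=1 [OK], height=1
  node 44: h_left=-1, h_right=-1, diff=0 [OK], height=0
  node 45: h_left=0, h_right=-1, diff=1 [OK], height=1
  node 42: h_left=1, h_right=1, diff=0 [OK], height=2
  node 32: h_left=2, h_right=2, diff=0 [OK], height=3
All nodes satisfy the balance condition.
Result: Balanced


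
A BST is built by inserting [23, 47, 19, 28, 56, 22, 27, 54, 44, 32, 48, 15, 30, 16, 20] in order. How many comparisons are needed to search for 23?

Search path for 23: 23
Found: True
Comparisons: 1


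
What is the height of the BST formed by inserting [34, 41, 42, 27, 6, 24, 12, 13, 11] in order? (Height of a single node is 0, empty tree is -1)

Insertion order: [34, 41, 42, 27, 6, 24, 12, 13, 11]
Tree (level-order array): [34, 27, 41, 6, None, None, 42, None, 24, None, None, 12, None, 11, 13]
Compute height bottom-up (empty subtree = -1):
  height(11) = 1 + max(-1, -1) = 0
  height(13) = 1 + max(-1, -1) = 0
  height(12) = 1 + max(0, 0) = 1
  height(24) = 1 + max(1, -1) = 2
  height(6) = 1 + max(-1, 2) = 3
  height(27) = 1 + max(3, -1) = 4
  height(42) = 1 + max(-1, -1) = 0
  height(41) = 1 + max(-1, 0) = 1
  height(34) = 1 + max(4, 1) = 5
Height = 5


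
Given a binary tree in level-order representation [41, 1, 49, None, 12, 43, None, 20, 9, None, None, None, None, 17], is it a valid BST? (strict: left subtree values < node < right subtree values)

Level-order array: [41, 1, 49, None, 12, 43, None, 20, 9, None, None, None, None, 17]
Validate using subtree bounds (lo, hi): at each node, require lo < value < hi,
then recurse left with hi=value and right with lo=value.
Preorder trace (stopping at first violation):
  at node 41 with bounds (-inf, +inf): OK
  at node 1 with bounds (-inf, 41): OK
  at node 12 with bounds (1, 41): OK
  at node 20 with bounds (1, 12): VIOLATION
Node 20 violates its bound: not (1 < 20 < 12).
Result: Not a valid BST


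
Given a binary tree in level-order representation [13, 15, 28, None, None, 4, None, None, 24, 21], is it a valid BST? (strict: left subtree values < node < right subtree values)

Level-order array: [13, 15, 28, None, None, 4, None, None, 24, 21]
Validate using subtree bounds (lo, hi): at each node, require lo < value < hi,
then recurse left with hi=value and right with lo=value.
Preorder trace (stopping at first violation):
  at node 13 with bounds (-inf, +inf): OK
  at node 15 with bounds (-inf, 13): VIOLATION
Node 15 violates its bound: not (-inf < 15 < 13).
Result: Not a valid BST


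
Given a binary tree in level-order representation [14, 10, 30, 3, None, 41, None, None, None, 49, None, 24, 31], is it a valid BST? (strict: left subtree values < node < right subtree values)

Level-order array: [14, 10, 30, 3, None, 41, None, None, None, 49, None, 24, 31]
Validate using subtree bounds (lo, hi): at each node, require lo < value < hi,
then recurse left with hi=value and right with lo=value.
Preorder trace (stopping at first violation):
  at node 14 with bounds (-inf, +inf): OK
  at node 10 with bounds (-inf, 14): OK
  at node 3 with bounds (-inf, 10): OK
  at node 30 with bounds (14, +inf): OK
  at node 41 with bounds (14, 30): VIOLATION
Node 41 violates its bound: not (14 < 41 < 30).
Result: Not a valid BST


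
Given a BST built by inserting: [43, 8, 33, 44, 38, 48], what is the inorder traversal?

Tree insertion order: [43, 8, 33, 44, 38, 48]
Tree (level-order array): [43, 8, 44, None, 33, None, 48, None, 38]
Inorder traversal: [8, 33, 38, 43, 44, 48]


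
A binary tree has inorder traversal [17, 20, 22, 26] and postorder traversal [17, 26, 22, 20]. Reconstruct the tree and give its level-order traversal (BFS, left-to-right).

Inorder:   [17, 20, 22, 26]
Postorder: [17, 26, 22, 20]
Algorithm: postorder visits root last, so walk postorder right-to-left;
each value is the root of the current inorder slice — split it at that
value, recurse on the right subtree first, then the left.
Recursive splits:
  root=20; inorder splits into left=[17], right=[22, 26]
  root=22; inorder splits into left=[], right=[26]
  root=26; inorder splits into left=[], right=[]
  root=17; inorder splits into left=[], right=[]
Reconstructed level-order: [20, 17, 22, 26]


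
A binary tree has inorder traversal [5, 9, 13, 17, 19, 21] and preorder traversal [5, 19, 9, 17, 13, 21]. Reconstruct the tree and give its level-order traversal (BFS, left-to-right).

Inorder:  [5, 9, 13, 17, 19, 21]
Preorder: [5, 19, 9, 17, 13, 21]
Algorithm: preorder visits root first, so consume preorder in order;
for each root, split the current inorder slice at that value into
left-subtree inorder and right-subtree inorder, then recurse.
Recursive splits:
  root=5; inorder splits into left=[], right=[9, 13, 17, 19, 21]
  root=19; inorder splits into left=[9, 13, 17], right=[21]
  root=9; inorder splits into left=[], right=[13, 17]
  root=17; inorder splits into left=[13], right=[]
  root=13; inorder splits into left=[], right=[]
  root=21; inorder splits into left=[], right=[]
Reconstructed level-order: [5, 19, 9, 21, 17, 13]


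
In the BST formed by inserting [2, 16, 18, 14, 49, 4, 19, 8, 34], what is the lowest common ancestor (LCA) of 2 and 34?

Tree insertion order: [2, 16, 18, 14, 49, 4, 19, 8, 34]
Tree (level-order array): [2, None, 16, 14, 18, 4, None, None, 49, None, 8, 19, None, None, None, None, 34]
In a BST, the LCA of p=2, q=34 is the first node v on the
root-to-leaf path with p <= v <= q (go left if both < v, right if both > v).
Walk from root:
  at 2: 2 <= 2 <= 34, this is the LCA
LCA = 2


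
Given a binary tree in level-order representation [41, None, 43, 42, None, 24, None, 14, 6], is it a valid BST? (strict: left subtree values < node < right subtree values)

Level-order array: [41, None, 43, 42, None, 24, None, 14, 6]
Validate using subtree bounds (lo, hi): at each node, require lo < value < hi,
then recurse left with hi=value and right with lo=value.
Preorder trace (stopping at first violation):
  at node 41 with bounds (-inf, +inf): OK
  at node 43 with bounds (41, +inf): OK
  at node 42 with bounds (41, 43): OK
  at node 24 with bounds (41, 42): VIOLATION
Node 24 violates its bound: not (41 < 24 < 42).
Result: Not a valid BST


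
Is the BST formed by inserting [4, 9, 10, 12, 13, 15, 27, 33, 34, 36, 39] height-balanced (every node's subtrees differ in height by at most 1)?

Tree (level-order array): [4, None, 9, None, 10, None, 12, None, 13, None, 15, None, 27, None, 33, None, 34, None, 36, None, 39]
Definition: a tree is height-balanced if, at every node, |h(left) - h(right)| <= 1 (empty subtree has height -1).
Bottom-up per-node check:
  node 39: h_left=-1, h_right=-1, diff=0 [OK], height=0
  node 36: h_left=-1, h_right=0, diff=1 [OK], height=1
  node 34: h_left=-1, h_right=1, diff=2 [FAIL (|-1-1|=2 > 1)], height=2
  node 33: h_left=-1, h_right=2, diff=3 [FAIL (|-1-2|=3 > 1)], height=3
  node 27: h_left=-1, h_right=3, diff=4 [FAIL (|-1-3|=4 > 1)], height=4
  node 15: h_left=-1, h_right=4, diff=5 [FAIL (|-1-4|=5 > 1)], height=5
  node 13: h_left=-1, h_right=5, diff=6 [FAIL (|-1-5|=6 > 1)], height=6
  node 12: h_left=-1, h_right=6, diff=7 [FAIL (|-1-6|=7 > 1)], height=7
  node 10: h_left=-1, h_right=7, diff=8 [FAIL (|-1-7|=8 > 1)], height=8
  node 9: h_left=-1, h_right=8, diff=9 [FAIL (|-1-8|=9 > 1)], height=9
  node 4: h_left=-1, h_right=9, diff=10 [FAIL (|-1-9|=10 > 1)], height=10
Node 34 violates the condition: |-1 - 1| = 2 > 1.
Result: Not balanced


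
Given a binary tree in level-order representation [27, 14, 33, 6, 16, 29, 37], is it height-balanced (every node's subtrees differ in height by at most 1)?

Tree (level-order array): [27, 14, 33, 6, 16, 29, 37]
Definition: a tree is height-balanced if, at every node, |h(left) - h(right)| <= 1 (empty subtree has height -1).
Bottom-up per-node check:
  node 6: h_left=-1, h_right=-1, diff=0 [OK], height=0
  node 16: h_left=-1, h_right=-1, diff=0 [OK], height=0
  node 14: h_left=0, h_right=0, diff=0 [OK], height=1
  node 29: h_left=-1, h_right=-1, diff=0 [OK], height=0
  node 37: h_left=-1, h_right=-1, diff=0 [OK], height=0
  node 33: h_left=0, h_right=0, diff=0 [OK], height=1
  node 27: h_left=1, h_right=1, diff=0 [OK], height=2
All nodes satisfy the balance condition.
Result: Balanced


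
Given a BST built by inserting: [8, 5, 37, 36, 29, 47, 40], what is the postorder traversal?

Tree insertion order: [8, 5, 37, 36, 29, 47, 40]
Tree (level-order array): [8, 5, 37, None, None, 36, 47, 29, None, 40]
Postorder traversal: [5, 29, 36, 40, 47, 37, 8]


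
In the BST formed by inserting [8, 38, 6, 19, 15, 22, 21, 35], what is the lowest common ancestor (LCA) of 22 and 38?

Tree insertion order: [8, 38, 6, 19, 15, 22, 21, 35]
Tree (level-order array): [8, 6, 38, None, None, 19, None, 15, 22, None, None, 21, 35]
In a BST, the LCA of p=22, q=38 is the first node v on the
root-to-leaf path with p <= v <= q (go left if both < v, right if both > v).
Walk from root:
  at 8: both 22 and 38 > 8, go right
  at 38: 22 <= 38 <= 38, this is the LCA
LCA = 38


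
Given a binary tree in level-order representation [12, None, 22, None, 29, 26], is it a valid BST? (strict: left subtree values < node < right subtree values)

Level-order array: [12, None, 22, None, 29, 26]
Validate using subtree bounds (lo, hi): at each node, require lo < value < hi,
then recurse left with hi=value and right with lo=value.
Preorder trace (stopping at first violation):
  at node 12 with bounds (-inf, +inf): OK
  at node 22 with bounds (12, +inf): OK
  at node 29 with bounds (22, +inf): OK
  at node 26 with bounds (22, 29): OK
No violation found at any node.
Result: Valid BST


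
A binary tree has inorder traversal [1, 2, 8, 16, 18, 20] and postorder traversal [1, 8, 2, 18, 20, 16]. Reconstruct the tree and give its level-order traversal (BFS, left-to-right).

Inorder:   [1, 2, 8, 16, 18, 20]
Postorder: [1, 8, 2, 18, 20, 16]
Algorithm: postorder visits root last, so walk postorder right-to-left;
each value is the root of the current inorder slice — split it at that
value, recurse on the right subtree first, then the left.
Recursive splits:
  root=16; inorder splits into left=[1, 2, 8], right=[18, 20]
  root=20; inorder splits into left=[18], right=[]
  root=18; inorder splits into left=[], right=[]
  root=2; inorder splits into left=[1], right=[8]
  root=8; inorder splits into left=[], right=[]
  root=1; inorder splits into left=[], right=[]
Reconstructed level-order: [16, 2, 20, 1, 8, 18]


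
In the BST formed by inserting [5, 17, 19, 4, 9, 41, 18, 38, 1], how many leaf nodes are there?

Tree built from: [5, 17, 19, 4, 9, 41, 18, 38, 1]
Tree (level-order array): [5, 4, 17, 1, None, 9, 19, None, None, None, None, 18, 41, None, None, 38]
Rule: A leaf has 0 children.
Per-node child counts:
  node 5: 2 child(ren)
  node 4: 1 child(ren)
  node 1: 0 child(ren)
  node 17: 2 child(ren)
  node 9: 0 child(ren)
  node 19: 2 child(ren)
  node 18: 0 child(ren)
  node 41: 1 child(ren)
  node 38: 0 child(ren)
Matching nodes: [1, 9, 18, 38]
Count of leaf nodes: 4


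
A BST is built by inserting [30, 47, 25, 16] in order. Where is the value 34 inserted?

Starting tree (level order): [30, 25, 47, 16]
Insertion path: 30 -> 47
Result: insert 34 as left child of 47
Final tree (level order): [30, 25, 47, 16, None, 34]


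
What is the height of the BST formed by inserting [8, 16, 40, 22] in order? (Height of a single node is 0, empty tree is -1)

Insertion order: [8, 16, 40, 22]
Tree (level-order array): [8, None, 16, None, 40, 22]
Compute height bottom-up (empty subtree = -1):
  height(22) = 1 + max(-1, -1) = 0
  height(40) = 1 + max(0, -1) = 1
  height(16) = 1 + max(-1, 1) = 2
  height(8) = 1 + max(-1, 2) = 3
Height = 3


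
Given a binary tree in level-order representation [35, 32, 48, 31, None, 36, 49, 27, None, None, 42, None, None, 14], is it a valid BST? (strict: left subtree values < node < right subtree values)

Level-order array: [35, 32, 48, 31, None, 36, 49, 27, None, None, 42, None, None, 14]
Validate using subtree bounds (lo, hi): at each node, require lo < value < hi,
then recurse left with hi=value and right with lo=value.
Preorder trace (stopping at first violation):
  at node 35 with bounds (-inf, +inf): OK
  at node 32 with bounds (-inf, 35): OK
  at node 31 with bounds (-inf, 32): OK
  at node 27 with bounds (-inf, 31): OK
  at node 14 with bounds (-inf, 27): OK
  at node 48 with bounds (35, +inf): OK
  at node 36 with bounds (35, 48): OK
  at node 42 with bounds (36, 48): OK
  at node 49 with bounds (48, +inf): OK
No violation found at any node.
Result: Valid BST


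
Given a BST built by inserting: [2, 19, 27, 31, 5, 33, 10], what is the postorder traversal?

Tree insertion order: [2, 19, 27, 31, 5, 33, 10]
Tree (level-order array): [2, None, 19, 5, 27, None, 10, None, 31, None, None, None, 33]
Postorder traversal: [10, 5, 33, 31, 27, 19, 2]


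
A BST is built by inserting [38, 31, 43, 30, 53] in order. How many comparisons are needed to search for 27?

Search path for 27: 38 -> 31 -> 30
Found: False
Comparisons: 3


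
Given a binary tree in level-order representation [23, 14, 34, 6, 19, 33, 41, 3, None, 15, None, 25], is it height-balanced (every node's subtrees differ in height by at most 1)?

Tree (level-order array): [23, 14, 34, 6, 19, 33, 41, 3, None, 15, None, 25]
Definition: a tree is height-balanced if, at every node, |h(left) - h(right)| <= 1 (empty subtree has height -1).
Bottom-up per-node check:
  node 3: h_left=-1, h_right=-1, diff=0 [OK], height=0
  node 6: h_left=0, h_right=-1, diff=1 [OK], height=1
  node 15: h_left=-1, h_right=-1, diff=0 [OK], height=0
  node 19: h_left=0, h_right=-1, diff=1 [OK], height=1
  node 14: h_left=1, h_right=1, diff=0 [OK], height=2
  node 25: h_left=-1, h_right=-1, diff=0 [OK], height=0
  node 33: h_left=0, h_right=-1, diff=1 [OK], height=1
  node 41: h_left=-1, h_right=-1, diff=0 [OK], height=0
  node 34: h_left=1, h_right=0, diff=1 [OK], height=2
  node 23: h_left=2, h_right=2, diff=0 [OK], height=3
All nodes satisfy the balance condition.
Result: Balanced


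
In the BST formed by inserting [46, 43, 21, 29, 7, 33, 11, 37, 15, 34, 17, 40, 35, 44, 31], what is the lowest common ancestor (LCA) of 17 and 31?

Tree insertion order: [46, 43, 21, 29, 7, 33, 11, 37, 15, 34, 17, 40, 35, 44, 31]
Tree (level-order array): [46, 43, None, 21, 44, 7, 29, None, None, None, 11, None, 33, None, 15, 31, 37, None, 17, None, None, 34, 40, None, None, None, 35]
In a BST, the LCA of p=17, q=31 is the first node v on the
root-to-leaf path with p <= v <= q (go left if both < v, right if both > v).
Walk from root:
  at 46: both 17 and 31 < 46, go left
  at 43: both 17 and 31 < 43, go left
  at 21: 17 <= 21 <= 31, this is the LCA
LCA = 21


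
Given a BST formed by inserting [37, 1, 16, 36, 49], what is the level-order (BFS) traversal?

Tree insertion order: [37, 1, 16, 36, 49]
Tree (level-order array): [37, 1, 49, None, 16, None, None, None, 36]
BFS from the root, enqueuing left then right child of each popped node:
  queue [37] -> pop 37, enqueue [1, 49], visited so far: [37]
  queue [1, 49] -> pop 1, enqueue [16], visited so far: [37, 1]
  queue [49, 16] -> pop 49, enqueue [none], visited so far: [37, 1, 49]
  queue [16] -> pop 16, enqueue [36], visited so far: [37, 1, 49, 16]
  queue [36] -> pop 36, enqueue [none], visited so far: [37, 1, 49, 16, 36]
Result: [37, 1, 49, 16, 36]


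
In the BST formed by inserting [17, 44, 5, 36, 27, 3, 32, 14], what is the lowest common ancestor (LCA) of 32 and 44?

Tree insertion order: [17, 44, 5, 36, 27, 3, 32, 14]
Tree (level-order array): [17, 5, 44, 3, 14, 36, None, None, None, None, None, 27, None, None, 32]
In a BST, the LCA of p=32, q=44 is the first node v on the
root-to-leaf path with p <= v <= q (go left if both < v, right if both > v).
Walk from root:
  at 17: both 32 and 44 > 17, go right
  at 44: 32 <= 44 <= 44, this is the LCA
LCA = 44


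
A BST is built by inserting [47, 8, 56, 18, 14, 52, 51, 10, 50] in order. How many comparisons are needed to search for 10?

Search path for 10: 47 -> 8 -> 18 -> 14 -> 10
Found: True
Comparisons: 5


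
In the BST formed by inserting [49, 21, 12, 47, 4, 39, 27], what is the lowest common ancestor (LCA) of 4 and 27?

Tree insertion order: [49, 21, 12, 47, 4, 39, 27]
Tree (level-order array): [49, 21, None, 12, 47, 4, None, 39, None, None, None, 27]
In a BST, the LCA of p=4, q=27 is the first node v on the
root-to-leaf path with p <= v <= q (go left if both < v, right if both > v).
Walk from root:
  at 49: both 4 and 27 < 49, go left
  at 21: 4 <= 21 <= 27, this is the LCA
LCA = 21


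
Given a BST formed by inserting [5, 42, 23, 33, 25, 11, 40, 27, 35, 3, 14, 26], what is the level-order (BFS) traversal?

Tree insertion order: [5, 42, 23, 33, 25, 11, 40, 27, 35, 3, 14, 26]
Tree (level-order array): [5, 3, 42, None, None, 23, None, 11, 33, None, 14, 25, 40, None, None, None, 27, 35, None, 26]
BFS from the root, enqueuing left then right child of each popped node:
  queue [5] -> pop 5, enqueue [3, 42], visited so far: [5]
  queue [3, 42] -> pop 3, enqueue [none], visited so far: [5, 3]
  queue [42] -> pop 42, enqueue [23], visited so far: [5, 3, 42]
  queue [23] -> pop 23, enqueue [11, 33], visited so far: [5, 3, 42, 23]
  queue [11, 33] -> pop 11, enqueue [14], visited so far: [5, 3, 42, 23, 11]
  queue [33, 14] -> pop 33, enqueue [25, 40], visited so far: [5, 3, 42, 23, 11, 33]
  queue [14, 25, 40] -> pop 14, enqueue [none], visited so far: [5, 3, 42, 23, 11, 33, 14]
  queue [25, 40] -> pop 25, enqueue [27], visited so far: [5, 3, 42, 23, 11, 33, 14, 25]
  queue [40, 27] -> pop 40, enqueue [35], visited so far: [5, 3, 42, 23, 11, 33, 14, 25, 40]
  queue [27, 35] -> pop 27, enqueue [26], visited so far: [5, 3, 42, 23, 11, 33, 14, 25, 40, 27]
  queue [35, 26] -> pop 35, enqueue [none], visited so far: [5, 3, 42, 23, 11, 33, 14, 25, 40, 27, 35]
  queue [26] -> pop 26, enqueue [none], visited so far: [5, 3, 42, 23, 11, 33, 14, 25, 40, 27, 35, 26]
Result: [5, 3, 42, 23, 11, 33, 14, 25, 40, 27, 35, 26]


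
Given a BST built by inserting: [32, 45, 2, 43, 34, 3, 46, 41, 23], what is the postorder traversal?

Tree insertion order: [32, 45, 2, 43, 34, 3, 46, 41, 23]
Tree (level-order array): [32, 2, 45, None, 3, 43, 46, None, 23, 34, None, None, None, None, None, None, 41]
Postorder traversal: [23, 3, 2, 41, 34, 43, 46, 45, 32]


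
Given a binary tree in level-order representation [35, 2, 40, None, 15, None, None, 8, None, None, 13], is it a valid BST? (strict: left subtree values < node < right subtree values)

Level-order array: [35, 2, 40, None, 15, None, None, 8, None, None, 13]
Validate using subtree bounds (lo, hi): at each node, require lo < value < hi,
then recurse left with hi=value and right with lo=value.
Preorder trace (stopping at first violation):
  at node 35 with bounds (-inf, +inf): OK
  at node 2 with bounds (-inf, 35): OK
  at node 15 with bounds (2, 35): OK
  at node 8 with bounds (2, 15): OK
  at node 13 with bounds (8, 15): OK
  at node 40 with bounds (35, +inf): OK
No violation found at any node.
Result: Valid BST


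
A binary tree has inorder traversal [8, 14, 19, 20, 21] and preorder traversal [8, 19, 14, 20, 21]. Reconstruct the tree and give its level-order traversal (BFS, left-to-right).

Inorder:  [8, 14, 19, 20, 21]
Preorder: [8, 19, 14, 20, 21]
Algorithm: preorder visits root first, so consume preorder in order;
for each root, split the current inorder slice at that value into
left-subtree inorder and right-subtree inorder, then recurse.
Recursive splits:
  root=8; inorder splits into left=[], right=[14, 19, 20, 21]
  root=19; inorder splits into left=[14], right=[20, 21]
  root=14; inorder splits into left=[], right=[]
  root=20; inorder splits into left=[], right=[21]
  root=21; inorder splits into left=[], right=[]
Reconstructed level-order: [8, 19, 14, 20, 21]


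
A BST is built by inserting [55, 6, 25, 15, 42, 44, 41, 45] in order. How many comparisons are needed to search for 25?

Search path for 25: 55 -> 6 -> 25
Found: True
Comparisons: 3


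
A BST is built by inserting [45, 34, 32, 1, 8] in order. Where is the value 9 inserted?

Starting tree (level order): [45, 34, None, 32, None, 1, None, None, 8]
Insertion path: 45 -> 34 -> 32 -> 1 -> 8
Result: insert 9 as right child of 8
Final tree (level order): [45, 34, None, 32, None, 1, None, None, 8, None, 9]


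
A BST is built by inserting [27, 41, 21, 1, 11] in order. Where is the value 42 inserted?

Starting tree (level order): [27, 21, 41, 1, None, None, None, None, 11]
Insertion path: 27 -> 41
Result: insert 42 as right child of 41
Final tree (level order): [27, 21, 41, 1, None, None, 42, None, 11]


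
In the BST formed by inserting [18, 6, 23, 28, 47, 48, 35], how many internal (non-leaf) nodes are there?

Tree built from: [18, 6, 23, 28, 47, 48, 35]
Tree (level-order array): [18, 6, 23, None, None, None, 28, None, 47, 35, 48]
Rule: An internal node has at least one child.
Per-node child counts:
  node 18: 2 child(ren)
  node 6: 0 child(ren)
  node 23: 1 child(ren)
  node 28: 1 child(ren)
  node 47: 2 child(ren)
  node 35: 0 child(ren)
  node 48: 0 child(ren)
Matching nodes: [18, 23, 28, 47]
Count of internal (non-leaf) nodes: 4


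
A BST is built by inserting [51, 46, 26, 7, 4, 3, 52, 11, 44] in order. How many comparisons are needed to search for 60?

Search path for 60: 51 -> 52
Found: False
Comparisons: 2


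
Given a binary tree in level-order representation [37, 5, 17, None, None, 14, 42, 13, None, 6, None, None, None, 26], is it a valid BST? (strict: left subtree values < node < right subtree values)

Level-order array: [37, 5, 17, None, None, 14, 42, 13, None, 6, None, None, None, 26]
Validate using subtree bounds (lo, hi): at each node, require lo < value < hi,
then recurse left with hi=value and right with lo=value.
Preorder trace (stopping at first violation):
  at node 37 with bounds (-inf, +inf): OK
  at node 5 with bounds (-inf, 37): OK
  at node 17 with bounds (37, +inf): VIOLATION
Node 17 violates its bound: not (37 < 17 < +inf).
Result: Not a valid BST


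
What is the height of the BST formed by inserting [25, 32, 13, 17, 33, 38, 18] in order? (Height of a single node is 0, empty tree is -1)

Insertion order: [25, 32, 13, 17, 33, 38, 18]
Tree (level-order array): [25, 13, 32, None, 17, None, 33, None, 18, None, 38]
Compute height bottom-up (empty subtree = -1):
  height(18) = 1 + max(-1, -1) = 0
  height(17) = 1 + max(-1, 0) = 1
  height(13) = 1 + max(-1, 1) = 2
  height(38) = 1 + max(-1, -1) = 0
  height(33) = 1 + max(-1, 0) = 1
  height(32) = 1 + max(-1, 1) = 2
  height(25) = 1 + max(2, 2) = 3
Height = 3


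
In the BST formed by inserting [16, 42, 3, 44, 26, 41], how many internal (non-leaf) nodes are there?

Tree built from: [16, 42, 3, 44, 26, 41]
Tree (level-order array): [16, 3, 42, None, None, 26, 44, None, 41]
Rule: An internal node has at least one child.
Per-node child counts:
  node 16: 2 child(ren)
  node 3: 0 child(ren)
  node 42: 2 child(ren)
  node 26: 1 child(ren)
  node 41: 0 child(ren)
  node 44: 0 child(ren)
Matching nodes: [16, 42, 26]
Count of internal (non-leaf) nodes: 3


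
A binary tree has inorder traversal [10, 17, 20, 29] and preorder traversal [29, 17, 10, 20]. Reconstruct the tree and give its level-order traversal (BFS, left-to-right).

Inorder:  [10, 17, 20, 29]
Preorder: [29, 17, 10, 20]
Algorithm: preorder visits root first, so consume preorder in order;
for each root, split the current inorder slice at that value into
left-subtree inorder and right-subtree inorder, then recurse.
Recursive splits:
  root=29; inorder splits into left=[10, 17, 20], right=[]
  root=17; inorder splits into left=[10], right=[20]
  root=10; inorder splits into left=[], right=[]
  root=20; inorder splits into left=[], right=[]
Reconstructed level-order: [29, 17, 10, 20]


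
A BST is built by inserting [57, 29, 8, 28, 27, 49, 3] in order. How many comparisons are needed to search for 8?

Search path for 8: 57 -> 29 -> 8
Found: True
Comparisons: 3


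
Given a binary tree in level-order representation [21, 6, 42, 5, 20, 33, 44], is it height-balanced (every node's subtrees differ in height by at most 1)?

Tree (level-order array): [21, 6, 42, 5, 20, 33, 44]
Definition: a tree is height-balanced if, at every node, |h(left) - h(right)| <= 1 (empty subtree has height -1).
Bottom-up per-node check:
  node 5: h_left=-1, h_right=-1, diff=0 [OK], height=0
  node 20: h_left=-1, h_right=-1, diff=0 [OK], height=0
  node 6: h_left=0, h_right=0, diff=0 [OK], height=1
  node 33: h_left=-1, h_right=-1, diff=0 [OK], height=0
  node 44: h_left=-1, h_right=-1, diff=0 [OK], height=0
  node 42: h_left=0, h_right=0, diff=0 [OK], height=1
  node 21: h_left=1, h_right=1, diff=0 [OK], height=2
All nodes satisfy the balance condition.
Result: Balanced


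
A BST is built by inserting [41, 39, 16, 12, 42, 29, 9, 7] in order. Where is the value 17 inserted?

Starting tree (level order): [41, 39, 42, 16, None, None, None, 12, 29, 9, None, None, None, 7]
Insertion path: 41 -> 39 -> 16 -> 29
Result: insert 17 as left child of 29
Final tree (level order): [41, 39, 42, 16, None, None, None, 12, 29, 9, None, 17, None, 7]


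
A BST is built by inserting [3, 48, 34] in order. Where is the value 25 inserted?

Starting tree (level order): [3, None, 48, 34]
Insertion path: 3 -> 48 -> 34
Result: insert 25 as left child of 34
Final tree (level order): [3, None, 48, 34, None, 25]


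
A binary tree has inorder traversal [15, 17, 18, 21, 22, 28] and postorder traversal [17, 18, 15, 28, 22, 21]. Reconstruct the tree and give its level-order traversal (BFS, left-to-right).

Inorder:   [15, 17, 18, 21, 22, 28]
Postorder: [17, 18, 15, 28, 22, 21]
Algorithm: postorder visits root last, so walk postorder right-to-left;
each value is the root of the current inorder slice — split it at that
value, recurse on the right subtree first, then the left.
Recursive splits:
  root=21; inorder splits into left=[15, 17, 18], right=[22, 28]
  root=22; inorder splits into left=[], right=[28]
  root=28; inorder splits into left=[], right=[]
  root=15; inorder splits into left=[], right=[17, 18]
  root=18; inorder splits into left=[17], right=[]
  root=17; inorder splits into left=[], right=[]
Reconstructed level-order: [21, 15, 22, 18, 28, 17]


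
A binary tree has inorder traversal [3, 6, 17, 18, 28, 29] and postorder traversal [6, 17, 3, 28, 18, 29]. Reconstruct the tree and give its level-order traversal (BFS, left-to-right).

Inorder:   [3, 6, 17, 18, 28, 29]
Postorder: [6, 17, 3, 28, 18, 29]
Algorithm: postorder visits root last, so walk postorder right-to-left;
each value is the root of the current inorder slice — split it at that
value, recurse on the right subtree first, then the left.
Recursive splits:
  root=29; inorder splits into left=[3, 6, 17, 18, 28], right=[]
  root=18; inorder splits into left=[3, 6, 17], right=[28]
  root=28; inorder splits into left=[], right=[]
  root=3; inorder splits into left=[], right=[6, 17]
  root=17; inorder splits into left=[6], right=[]
  root=6; inorder splits into left=[], right=[]
Reconstructed level-order: [29, 18, 3, 28, 17, 6]


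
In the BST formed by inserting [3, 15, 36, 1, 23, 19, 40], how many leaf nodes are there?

Tree built from: [3, 15, 36, 1, 23, 19, 40]
Tree (level-order array): [3, 1, 15, None, None, None, 36, 23, 40, 19]
Rule: A leaf has 0 children.
Per-node child counts:
  node 3: 2 child(ren)
  node 1: 0 child(ren)
  node 15: 1 child(ren)
  node 36: 2 child(ren)
  node 23: 1 child(ren)
  node 19: 0 child(ren)
  node 40: 0 child(ren)
Matching nodes: [1, 19, 40]
Count of leaf nodes: 3


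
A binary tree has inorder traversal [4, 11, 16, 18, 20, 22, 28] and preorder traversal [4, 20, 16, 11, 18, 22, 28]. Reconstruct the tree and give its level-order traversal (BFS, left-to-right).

Inorder:  [4, 11, 16, 18, 20, 22, 28]
Preorder: [4, 20, 16, 11, 18, 22, 28]
Algorithm: preorder visits root first, so consume preorder in order;
for each root, split the current inorder slice at that value into
left-subtree inorder and right-subtree inorder, then recurse.
Recursive splits:
  root=4; inorder splits into left=[], right=[11, 16, 18, 20, 22, 28]
  root=20; inorder splits into left=[11, 16, 18], right=[22, 28]
  root=16; inorder splits into left=[11], right=[18]
  root=11; inorder splits into left=[], right=[]
  root=18; inorder splits into left=[], right=[]
  root=22; inorder splits into left=[], right=[28]
  root=28; inorder splits into left=[], right=[]
Reconstructed level-order: [4, 20, 16, 22, 11, 18, 28]


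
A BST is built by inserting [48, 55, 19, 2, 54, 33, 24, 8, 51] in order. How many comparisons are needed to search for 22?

Search path for 22: 48 -> 19 -> 33 -> 24
Found: False
Comparisons: 4


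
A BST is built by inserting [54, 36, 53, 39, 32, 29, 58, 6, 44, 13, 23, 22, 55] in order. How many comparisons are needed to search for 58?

Search path for 58: 54 -> 58
Found: True
Comparisons: 2


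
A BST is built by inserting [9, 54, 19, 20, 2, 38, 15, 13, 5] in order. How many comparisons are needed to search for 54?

Search path for 54: 9 -> 54
Found: True
Comparisons: 2


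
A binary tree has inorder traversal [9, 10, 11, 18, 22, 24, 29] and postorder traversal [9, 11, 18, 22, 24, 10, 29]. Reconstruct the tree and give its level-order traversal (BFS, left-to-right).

Inorder:   [9, 10, 11, 18, 22, 24, 29]
Postorder: [9, 11, 18, 22, 24, 10, 29]
Algorithm: postorder visits root last, so walk postorder right-to-left;
each value is the root of the current inorder slice — split it at that
value, recurse on the right subtree first, then the left.
Recursive splits:
  root=29; inorder splits into left=[9, 10, 11, 18, 22, 24], right=[]
  root=10; inorder splits into left=[9], right=[11, 18, 22, 24]
  root=24; inorder splits into left=[11, 18, 22], right=[]
  root=22; inorder splits into left=[11, 18], right=[]
  root=18; inorder splits into left=[11], right=[]
  root=11; inorder splits into left=[], right=[]
  root=9; inorder splits into left=[], right=[]
Reconstructed level-order: [29, 10, 9, 24, 22, 18, 11]


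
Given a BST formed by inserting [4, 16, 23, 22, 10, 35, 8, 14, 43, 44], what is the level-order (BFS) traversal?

Tree insertion order: [4, 16, 23, 22, 10, 35, 8, 14, 43, 44]
Tree (level-order array): [4, None, 16, 10, 23, 8, 14, 22, 35, None, None, None, None, None, None, None, 43, None, 44]
BFS from the root, enqueuing left then right child of each popped node:
  queue [4] -> pop 4, enqueue [16], visited so far: [4]
  queue [16] -> pop 16, enqueue [10, 23], visited so far: [4, 16]
  queue [10, 23] -> pop 10, enqueue [8, 14], visited so far: [4, 16, 10]
  queue [23, 8, 14] -> pop 23, enqueue [22, 35], visited so far: [4, 16, 10, 23]
  queue [8, 14, 22, 35] -> pop 8, enqueue [none], visited so far: [4, 16, 10, 23, 8]
  queue [14, 22, 35] -> pop 14, enqueue [none], visited so far: [4, 16, 10, 23, 8, 14]
  queue [22, 35] -> pop 22, enqueue [none], visited so far: [4, 16, 10, 23, 8, 14, 22]
  queue [35] -> pop 35, enqueue [43], visited so far: [4, 16, 10, 23, 8, 14, 22, 35]
  queue [43] -> pop 43, enqueue [44], visited so far: [4, 16, 10, 23, 8, 14, 22, 35, 43]
  queue [44] -> pop 44, enqueue [none], visited so far: [4, 16, 10, 23, 8, 14, 22, 35, 43, 44]
Result: [4, 16, 10, 23, 8, 14, 22, 35, 43, 44]


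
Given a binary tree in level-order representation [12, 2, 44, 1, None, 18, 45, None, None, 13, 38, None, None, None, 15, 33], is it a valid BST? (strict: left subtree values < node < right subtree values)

Level-order array: [12, 2, 44, 1, None, 18, 45, None, None, 13, 38, None, None, None, 15, 33]
Validate using subtree bounds (lo, hi): at each node, require lo < value < hi,
then recurse left with hi=value and right with lo=value.
Preorder trace (stopping at first violation):
  at node 12 with bounds (-inf, +inf): OK
  at node 2 with bounds (-inf, 12): OK
  at node 1 with bounds (-inf, 2): OK
  at node 44 with bounds (12, +inf): OK
  at node 18 with bounds (12, 44): OK
  at node 13 with bounds (12, 18): OK
  at node 15 with bounds (13, 18): OK
  at node 38 with bounds (18, 44): OK
  at node 33 with bounds (18, 38): OK
  at node 45 with bounds (44, +inf): OK
No violation found at any node.
Result: Valid BST


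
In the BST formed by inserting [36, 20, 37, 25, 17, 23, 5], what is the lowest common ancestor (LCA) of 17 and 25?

Tree insertion order: [36, 20, 37, 25, 17, 23, 5]
Tree (level-order array): [36, 20, 37, 17, 25, None, None, 5, None, 23]
In a BST, the LCA of p=17, q=25 is the first node v on the
root-to-leaf path with p <= v <= q (go left if both < v, right if both > v).
Walk from root:
  at 36: both 17 and 25 < 36, go left
  at 20: 17 <= 20 <= 25, this is the LCA
LCA = 20


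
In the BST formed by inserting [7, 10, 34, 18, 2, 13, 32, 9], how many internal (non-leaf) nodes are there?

Tree built from: [7, 10, 34, 18, 2, 13, 32, 9]
Tree (level-order array): [7, 2, 10, None, None, 9, 34, None, None, 18, None, 13, 32]
Rule: An internal node has at least one child.
Per-node child counts:
  node 7: 2 child(ren)
  node 2: 0 child(ren)
  node 10: 2 child(ren)
  node 9: 0 child(ren)
  node 34: 1 child(ren)
  node 18: 2 child(ren)
  node 13: 0 child(ren)
  node 32: 0 child(ren)
Matching nodes: [7, 10, 34, 18]
Count of internal (non-leaf) nodes: 4


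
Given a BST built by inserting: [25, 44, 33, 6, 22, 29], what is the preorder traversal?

Tree insertion order: [25, 44, 33, 6, 22, 29]
Tree (level-order array): [25, 6, 44, None, 22, 33, None, None, None, 29]
Preorder traversal: [25, 6, 22, 44, 33, 29]


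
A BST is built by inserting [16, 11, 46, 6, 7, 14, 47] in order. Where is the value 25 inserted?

Starting tree (level order): [16, 11, 46, 6, 14, None, 47, None, 7]
Insertion path: 16 -> 46
Result: insert 25 as left child of 46
Final tree (level order): [16, 11, 46, 6, 14, 25, 47, None, 7]


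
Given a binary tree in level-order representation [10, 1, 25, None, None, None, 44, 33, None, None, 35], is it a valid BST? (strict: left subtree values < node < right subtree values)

Level-order array: [10, 1, 25, None, None, None, 44, 33, None, None, 35]
Validate using subtree bounds (lo, hi): at each node, require lo < value < hi,
then recurse left with hi=value and right with lo=value.
Preorder trace (stopping at first violation):
  at node 10 with bounds (-inf, +inf): OK
  at node 1 with bounds (-inf, 10): OK
  at node 25 with bounds (10, +inf): OK
  at node 44 with bounds (25, +inf): OK
  at node 33 with bounds (25, 44): OK
  at node 35 with bounds (33, 44): OK
No violation found at any node.
Result: Valid BST


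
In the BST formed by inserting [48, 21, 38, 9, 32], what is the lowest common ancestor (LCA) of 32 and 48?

Tree insertion order: [48, 21, 38, 9, 32]
Tree (level-order array): [48, 21, None, 9, 38, None, None, 32]
In a BST, the LCA of p=32, q=48 is the first node v on the
root-to-leaf path with p <= v <= q (go left if both < v, right if both > v).
Walk from root:
  at 48: 32 <= 48 <= 48, this is the LCA
LCA = 48


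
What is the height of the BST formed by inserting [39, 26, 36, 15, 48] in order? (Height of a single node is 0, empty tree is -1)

Insertion order: [39, 26, 36, 15, 48]
Tree (level-order array): [39, 26, 48, 15, 36]
Compute height bottom-up (empty subtree = -1):
  height(15) = 1 + max(-1, -1) = 0
  height(36) = 1 + max(-1, -1) = 0
  height(26) = 1 + max(0, 0) = 1
  height(48) = 1 + max(-1, -1) = 0
  height(39) = 1 + max(1, 0) = 2
Height = 2


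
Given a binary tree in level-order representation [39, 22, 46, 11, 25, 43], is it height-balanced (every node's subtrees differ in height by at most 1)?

Tree (level-order array): [39, 22, 46, 11, 25, 43]
Definition: a tree is height-balanced if, at every node, |h(left) - h(right)| <= 1 (empty subtree has height -1).
Bottom-up per-node check:
  node 11: h_left=-1, h_right=-1, diff=0 [OK], height=0
  node 25: h_left=-1, h_right=-1, diff=0 [OK], height=0
  node 22: h_left=0, h_right=0, diff=0 [OK], height=1
  node 43: h_left=-1, h_right=-1, diff=0 [OK], height=0
  node 46: h_left=0, h_right=-1, diff=1 [OK], height=1
  node 39: h_left=1, h_right=1, diff=0 [OK], height=2
All nodes satisfy the balance condition.
Result: Balanced


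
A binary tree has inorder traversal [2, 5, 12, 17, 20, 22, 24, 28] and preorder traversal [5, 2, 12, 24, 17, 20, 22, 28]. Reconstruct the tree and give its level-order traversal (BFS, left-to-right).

Inorder:  [2, 5, 12, 17, 20, 22, 24, 28]
Preorder: [5, 2, 12, 24, 17, 20, 22, 28]
Algorithm: preorder visits root first, so consume preorder in order;
for each root, split the current inorder slice at that value into
left-subtree inorder and right-subtree inorder, then recurse.
Recursive splits:
  root=5; inorder splits into left=[2], right=[12, 17, 20, 22, 24, 28]
  root=2; inorder splits into left=[], right=[]
  root=12; inorder splits into left=[], right=[17, 20, 22, 24, 28]
  root=24; inorder splits into left=[17, 20, 22], right=[28]
  root=17; inorder splits into left=[], right=[20, 22]
  root=20; inorder splits into left=[], right=[22]
  root=22; inorder splits into left=[], right=[]
  root=28; inorder splits into left=[], right=[]
Reconstructed level-order: [5, 2, 12, 24, 17, 28, 20, 22]


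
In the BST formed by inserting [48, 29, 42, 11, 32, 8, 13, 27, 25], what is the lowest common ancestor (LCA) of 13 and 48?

Tree insertion order: [48, 29, 42, 11, 32, 8, 13, 27, 25]
Tree (level-order array): [48, 29, None, 11, 42, 8, 13, 32, None, None, None, None, 27, None, None, 25]
In a BST, the LCA of p=13, q=48 is the first node v on the
root-to-leaf path with p <= v <= q (go left if both < v, right if both > v).
Walk from root:
  at 48: 13 <= 48 <= 48, this is the LCA
LCA = 48
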